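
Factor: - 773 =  - 773^1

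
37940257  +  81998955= 119939212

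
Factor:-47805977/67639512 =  - 2^( - 3)*3^( - 1 )*269^( - 1)*10477^(-1)*47805977^1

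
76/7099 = 76/7099 = 0.01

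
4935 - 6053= - 1118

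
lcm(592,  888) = 1776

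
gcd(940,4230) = 470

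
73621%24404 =409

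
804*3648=2932992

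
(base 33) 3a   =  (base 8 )155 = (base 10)109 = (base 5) 414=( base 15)74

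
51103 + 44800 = 95903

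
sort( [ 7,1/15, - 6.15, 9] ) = [ - 6.15, 1/15, 7, 9 ]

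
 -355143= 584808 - 939951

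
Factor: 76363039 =76363039^1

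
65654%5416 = 662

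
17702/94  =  188 + 15/47 =188.32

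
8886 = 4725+4161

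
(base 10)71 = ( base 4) 1013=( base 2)1000111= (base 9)78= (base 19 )3E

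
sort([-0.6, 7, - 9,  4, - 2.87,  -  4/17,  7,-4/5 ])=[ - 9, - 2.87,-4/5,-0.6, - 4/17,  4, 7,7 ] 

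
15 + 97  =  112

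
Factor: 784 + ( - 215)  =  569^1=   569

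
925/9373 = 925/9373 = 0.10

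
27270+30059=57329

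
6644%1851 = 1091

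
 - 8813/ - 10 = 8813/10= 881.30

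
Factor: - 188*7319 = -2^2*13^1*47^1*563^1  =  - 1375972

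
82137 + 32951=115088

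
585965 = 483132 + 102833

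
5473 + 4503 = 9976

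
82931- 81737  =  1194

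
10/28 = 5/14=0.36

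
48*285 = 13680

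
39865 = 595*67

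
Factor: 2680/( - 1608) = -3^(- 1)*5^1 = -5/3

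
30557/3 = 10185 + 2/3 = 10185.67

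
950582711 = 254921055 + 695661656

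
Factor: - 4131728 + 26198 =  - 2^1*3^2*5^1*11^2*13^1*29^1 = - 4105530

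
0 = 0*439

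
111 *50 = 5550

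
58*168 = 9744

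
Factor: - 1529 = -11^1*139^1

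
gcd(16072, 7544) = 328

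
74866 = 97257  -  22391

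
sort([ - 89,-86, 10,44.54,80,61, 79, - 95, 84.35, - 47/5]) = [ - 95, - 89, - 86, - 47/5, 10,44.54,61,79, 80, 84.35]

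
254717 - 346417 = - 91700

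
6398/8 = 799 + 3/4 =799.75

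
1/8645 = 1/8645=0.00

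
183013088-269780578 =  - 86767490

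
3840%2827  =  1013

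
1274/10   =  637/5 = 127.40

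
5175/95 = 1035/19  =  54.47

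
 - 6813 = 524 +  - 7337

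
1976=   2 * 988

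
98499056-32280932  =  66218124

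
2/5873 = 2/5873 =0.00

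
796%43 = 22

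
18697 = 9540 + 9157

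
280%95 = 90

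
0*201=0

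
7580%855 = 740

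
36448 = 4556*8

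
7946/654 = 12  +  49/327 = 12.15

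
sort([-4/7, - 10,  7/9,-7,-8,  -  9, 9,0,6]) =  [-10, - 9,- 8, - 7,-4/7,  0,7/9,6,  9]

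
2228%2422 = 2228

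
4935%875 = 560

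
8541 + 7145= 15686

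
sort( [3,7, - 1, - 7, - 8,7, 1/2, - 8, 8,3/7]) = [ - 8,- 8, - 7, - 1,3/7,1/2,3, 7,7, 8 ]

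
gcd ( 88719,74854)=1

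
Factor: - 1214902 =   -  2^1*13^1 * 46727^1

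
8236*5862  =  48279432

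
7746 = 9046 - 1300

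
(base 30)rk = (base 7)2264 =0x33E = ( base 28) 11I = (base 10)830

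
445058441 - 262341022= 182717419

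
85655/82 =85655/82 = 1044.57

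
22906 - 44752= -21846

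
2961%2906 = 55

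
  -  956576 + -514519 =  - 1471095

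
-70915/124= - 70915/124=-  571.90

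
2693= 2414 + 279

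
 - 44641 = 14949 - 59590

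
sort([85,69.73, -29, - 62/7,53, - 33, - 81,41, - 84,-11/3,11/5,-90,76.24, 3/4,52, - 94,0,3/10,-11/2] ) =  [-94,- 90, - 84, - 81, - 33, - 29,-62/7 , - 11/2, -11/3, 0,3/10,3/4,11/5, 41,52,  53,69.73, 76.24, 85 ]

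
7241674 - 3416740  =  3824934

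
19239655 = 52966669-33727014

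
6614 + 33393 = 40007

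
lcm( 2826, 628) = 5652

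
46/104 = 23/52 = 0.44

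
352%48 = 16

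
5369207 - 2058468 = 3310739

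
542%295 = 247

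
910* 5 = 4550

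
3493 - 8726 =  - 5233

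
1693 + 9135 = 10828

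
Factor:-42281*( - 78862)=3334364222  =  2^1*7^1*43^1*131^1*42281^1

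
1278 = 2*639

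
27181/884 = 27181/884 = 30.75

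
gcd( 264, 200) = 8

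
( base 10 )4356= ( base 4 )1010010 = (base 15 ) 1456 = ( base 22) 900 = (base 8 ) 10404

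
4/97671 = 4/97671 = 0.00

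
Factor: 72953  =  72953^1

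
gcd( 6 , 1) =1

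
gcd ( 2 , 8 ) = 2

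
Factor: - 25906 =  - 2^1*12953^1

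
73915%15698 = 11123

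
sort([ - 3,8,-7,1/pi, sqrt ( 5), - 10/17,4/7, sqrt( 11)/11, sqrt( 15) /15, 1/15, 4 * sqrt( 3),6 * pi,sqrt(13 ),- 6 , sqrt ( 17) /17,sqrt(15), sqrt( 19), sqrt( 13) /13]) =[- 7, - 6, - 3, - 10/17,1/15, sqrt( 17 ) /17, sqrt( 15) /15,sqrt(13) /13, sqrt( 11) /11,1/pi, 4/7 , sqrt(5 ),sqrt( 13), sqrt(15 ),sqrt( 19),4*sqrt( 3),8 , 6*pi]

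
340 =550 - 210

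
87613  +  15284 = 102897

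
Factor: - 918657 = - 3^2*103^1*991^1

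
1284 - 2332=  - 1048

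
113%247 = 113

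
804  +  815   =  1619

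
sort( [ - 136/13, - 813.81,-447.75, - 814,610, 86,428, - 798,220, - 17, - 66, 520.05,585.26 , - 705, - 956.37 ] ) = [ -956.37, - 814,-813.81, - 798, - 705, - 447.75,-66, - 17, - 136/13,86,220, 428,520.05,585.26,610] 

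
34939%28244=6695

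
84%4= 0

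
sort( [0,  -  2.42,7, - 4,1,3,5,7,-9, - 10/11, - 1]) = [ - 9, - 4 , - 2.42 , - 1  , - 10/11,0,1 , 3, 5, 7,7]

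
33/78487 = 33/78487 = 0.00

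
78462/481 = 163 + 59/481 = 163.12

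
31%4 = 3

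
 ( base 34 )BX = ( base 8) 627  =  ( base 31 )d4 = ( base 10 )407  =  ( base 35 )BM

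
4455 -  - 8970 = 13425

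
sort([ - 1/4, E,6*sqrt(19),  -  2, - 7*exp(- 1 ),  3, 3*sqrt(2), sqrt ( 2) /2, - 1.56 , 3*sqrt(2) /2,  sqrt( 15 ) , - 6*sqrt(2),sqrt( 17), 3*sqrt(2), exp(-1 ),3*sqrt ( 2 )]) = [ - 6*sqrt( 2 ), - 7*exp ( - 1 ),  -  2, - 1.56 , - 1/4,exp( - 1),sqrt(2 )/2,3*sqrt (2) /2, E,3,sqrt(15),sqrt( 17),3 *sqrt(2), 3*sqrt(2),3 * sqrt(2),6*sqrt(19 )]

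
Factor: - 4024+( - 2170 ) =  - 6194 = - 2^1*19^1*163^1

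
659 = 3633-2974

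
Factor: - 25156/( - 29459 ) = 2^2*19^1 *89^(-1 )  =  76/89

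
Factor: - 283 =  - 283^1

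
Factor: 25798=2^1*12899^1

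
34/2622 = 17/1311 = 0.01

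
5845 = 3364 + 2481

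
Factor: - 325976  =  -2^3*7^1* 5821^1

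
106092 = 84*1263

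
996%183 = 81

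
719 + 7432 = 8151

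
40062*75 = 3004650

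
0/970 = 0=0.00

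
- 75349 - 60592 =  - 135941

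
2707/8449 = 2707/8449 = 0.32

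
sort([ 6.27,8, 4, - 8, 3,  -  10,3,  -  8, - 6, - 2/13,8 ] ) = [-10, - 8,-8, - 6 ,-2/13,3, 3,4, 6.27,8,8]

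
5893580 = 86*68530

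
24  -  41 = -17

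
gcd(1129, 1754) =1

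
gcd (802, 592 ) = 2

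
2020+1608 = 3628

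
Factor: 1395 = 3^2*5^1 *31^1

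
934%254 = 172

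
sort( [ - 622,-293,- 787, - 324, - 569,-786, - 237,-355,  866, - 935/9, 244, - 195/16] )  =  [ - 787,-786, - 622, - 569,  -  355, - 324, - 293, - 237, - 935/9,- 195/16, 244, 866 ]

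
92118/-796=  - 46059/398 = -115.73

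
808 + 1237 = 2045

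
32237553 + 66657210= 98894763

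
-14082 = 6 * ( - 2347)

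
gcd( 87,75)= 3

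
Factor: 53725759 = 31^1 * 67^1*25867^1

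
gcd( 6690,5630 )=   10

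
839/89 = 839/89   =  9.43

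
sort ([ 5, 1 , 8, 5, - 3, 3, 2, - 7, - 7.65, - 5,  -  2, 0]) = [ - 7.65, - 7 , - 5, - 3,- 2,0,  1 , 2 , 3, 5  ,  5, 8] 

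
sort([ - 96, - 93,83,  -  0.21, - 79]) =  [-96, - 93, - 79, - 0.21, 83 ] 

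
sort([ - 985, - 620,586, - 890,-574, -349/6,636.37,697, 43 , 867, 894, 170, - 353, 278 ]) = [  -  985,-890, - 620,-574 ,-353,-349/6,43,170,278,  586,636.37,697, 867, 894] 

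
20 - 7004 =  - 6984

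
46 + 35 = 81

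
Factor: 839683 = 13^1*64591^1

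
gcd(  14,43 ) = 1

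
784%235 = 79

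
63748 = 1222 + 62526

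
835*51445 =42956575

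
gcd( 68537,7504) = 7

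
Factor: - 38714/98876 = - 19357/49438=-2^(-1)*13^1*19^( - 1)*1301^(-1)*1489^1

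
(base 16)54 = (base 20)44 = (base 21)40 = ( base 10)84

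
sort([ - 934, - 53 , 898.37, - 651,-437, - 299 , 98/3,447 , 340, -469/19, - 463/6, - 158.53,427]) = [  -  934,-651, - 437, - 299,-158.53,-463/6,-53, - 469/19, 98/3, 340,427,447,898.37 ]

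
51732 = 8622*6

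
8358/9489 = 2786/3163= 0.88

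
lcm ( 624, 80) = 3120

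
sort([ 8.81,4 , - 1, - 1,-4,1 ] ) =[- 4 ,-1, -1,1,4, 8.81 ]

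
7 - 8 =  - 1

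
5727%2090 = 1547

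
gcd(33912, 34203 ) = 3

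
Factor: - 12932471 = - 12932471^1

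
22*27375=602250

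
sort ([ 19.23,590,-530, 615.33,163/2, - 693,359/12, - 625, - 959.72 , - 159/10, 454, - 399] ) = [ - 959.72,-693, - 625, -530, - 399,-159/10, 19.23 , 359/12,  163/2,454,590 , 615.33] 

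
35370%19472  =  15898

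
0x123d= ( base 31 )4QJ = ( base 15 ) 15B4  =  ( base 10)4669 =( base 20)bd9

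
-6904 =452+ - 7356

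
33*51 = 1683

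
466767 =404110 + 62657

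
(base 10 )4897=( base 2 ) 1001100100001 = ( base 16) 1321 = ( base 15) 16b7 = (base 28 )66p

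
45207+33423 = 78630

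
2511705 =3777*665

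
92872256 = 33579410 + 59292846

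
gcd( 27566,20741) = 7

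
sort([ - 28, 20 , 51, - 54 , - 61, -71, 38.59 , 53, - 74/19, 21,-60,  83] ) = [  -  71,-61 , - 60, - 54, - 28 ,-74/19 , 20,21, 38.59,51, 53, 83] 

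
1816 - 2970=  - 1154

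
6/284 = 3/142 =0.02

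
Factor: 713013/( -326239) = -3^1 * 7^1 * 19^1*311^( -1)*1049^(-1 ) *1787^1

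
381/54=127/18 = 7.06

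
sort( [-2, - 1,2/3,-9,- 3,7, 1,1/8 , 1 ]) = [ - 9, - 3, - 2, - 1,1/8 , 2/3,1, 1,7]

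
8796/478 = 4398/239 = 18.40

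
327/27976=327/27976 =0.01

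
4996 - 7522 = - 2526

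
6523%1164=703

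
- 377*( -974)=367198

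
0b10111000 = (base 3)20211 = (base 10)184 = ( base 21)8G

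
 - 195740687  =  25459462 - 221200149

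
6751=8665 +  - 1914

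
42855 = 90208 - 47353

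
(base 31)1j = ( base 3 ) 1212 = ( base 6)122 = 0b110010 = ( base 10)50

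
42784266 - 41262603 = 1521663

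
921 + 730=1651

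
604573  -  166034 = 438539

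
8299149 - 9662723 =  - 1363574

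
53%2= 1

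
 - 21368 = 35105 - 56473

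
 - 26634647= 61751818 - 88386465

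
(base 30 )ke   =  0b1001100110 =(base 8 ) 1146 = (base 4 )21212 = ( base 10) 614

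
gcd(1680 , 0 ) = 1680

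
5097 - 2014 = 3083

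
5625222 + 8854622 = 14479844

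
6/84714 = 1/14119 = 0.00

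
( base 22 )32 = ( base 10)68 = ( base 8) 104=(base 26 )2G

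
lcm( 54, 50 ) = 1350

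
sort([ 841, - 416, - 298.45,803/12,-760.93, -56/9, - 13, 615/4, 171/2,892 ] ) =[- 760.93, - 416 , - 298.45, - 13, - 56/9,  803/12,171/2, 615/4,841, 892 ]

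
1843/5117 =1843/5117 = 0.36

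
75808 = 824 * 92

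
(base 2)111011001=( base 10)473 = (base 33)eb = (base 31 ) F8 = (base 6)2105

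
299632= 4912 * 61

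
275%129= 17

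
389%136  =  117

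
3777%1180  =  237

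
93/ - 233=-93/233 = - 0.40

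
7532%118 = 98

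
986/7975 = 34/275 = 0.12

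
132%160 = 132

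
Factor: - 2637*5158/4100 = -6800823/2050= - 2^( -1 )*3^2*5^ ( - 2 )*41^( - 1)*293^1*2579^1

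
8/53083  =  8/53083 = 0.00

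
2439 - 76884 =-74445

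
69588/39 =1784 + 4/13 =1784.31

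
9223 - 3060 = 6163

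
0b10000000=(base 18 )72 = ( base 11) 107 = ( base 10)128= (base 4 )2000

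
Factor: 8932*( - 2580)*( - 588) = 13550201280 = 2^6 *3^2*5^1* 7^3*11^1*29^1* 43^1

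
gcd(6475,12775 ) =175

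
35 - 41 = -6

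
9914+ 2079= 11993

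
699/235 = 699/235 = 2.97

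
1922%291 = 176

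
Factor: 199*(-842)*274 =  - 45910892 = - 2^2*137^1 * 199^1*421^1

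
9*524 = 4716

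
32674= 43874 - 11200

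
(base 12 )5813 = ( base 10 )9807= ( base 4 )2121033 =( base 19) 1833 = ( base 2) 10011001001111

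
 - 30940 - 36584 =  - 67524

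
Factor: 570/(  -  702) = - 95/117 =-3^( - 2)*5^1*13^(- 1 )*19^1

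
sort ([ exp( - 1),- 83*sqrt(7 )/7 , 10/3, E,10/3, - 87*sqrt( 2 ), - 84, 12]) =[-87*sqrt(2), - 84, - 83*sqrt(7)/7,  exp( -1), E, 10/3  ,  10/3, 12]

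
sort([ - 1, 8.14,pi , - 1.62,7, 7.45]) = [ -1.62, - 1, pi , 7,  7.45 , 8.14 ] 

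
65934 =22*2997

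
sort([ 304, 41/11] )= [41/11,304]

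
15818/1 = 15818 = 15818.00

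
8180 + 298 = 8478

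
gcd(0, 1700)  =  1700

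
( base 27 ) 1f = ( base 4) 222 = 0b101010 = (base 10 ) 42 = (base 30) 1c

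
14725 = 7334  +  7391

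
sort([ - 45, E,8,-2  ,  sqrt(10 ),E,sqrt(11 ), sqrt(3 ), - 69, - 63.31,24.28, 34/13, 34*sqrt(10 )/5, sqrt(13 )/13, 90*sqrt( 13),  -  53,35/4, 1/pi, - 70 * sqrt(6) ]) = [ - 70*sqrt(6 ), - 69, - 63.31, - 53, - 45, - 2 , sqrt( 13) /13,1/pi, sqrt(3), 34/13, E, E, sqrt(10),sqrt(11) , 8,35/4, 34*sqrt( 10)/5, 24.28, 90*sqrt(13 )]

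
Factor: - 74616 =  - 2^3*3^1*3109^1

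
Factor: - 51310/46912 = - 2^ ( - 5 )*5^1*7^1 = - 35/32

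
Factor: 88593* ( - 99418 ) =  - 2^1*3^1*11^1* 4519^1*29531^1 = - 8807738874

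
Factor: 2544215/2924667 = 3^( - 4)*5^1 * 199^1*2557^1*36107^(- 1) 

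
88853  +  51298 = 140151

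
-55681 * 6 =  - 334086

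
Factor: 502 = 2^1*251^1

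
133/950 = 7/50 =0.14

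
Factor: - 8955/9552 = -2^ ( - 4 ) *3^1 *5^1 = - 15/16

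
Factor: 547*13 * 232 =1649752= 2^3 * 13^1*29^1*547^1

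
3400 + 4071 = 7471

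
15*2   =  30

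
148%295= 148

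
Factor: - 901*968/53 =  - 16456 = - 2^3*11^2*17^1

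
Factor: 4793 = 4793^1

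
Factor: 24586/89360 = 12293/44680 = 2^(- 3)*5^(-1 )*19^1*647^1*1117^( - 1)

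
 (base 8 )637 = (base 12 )2A7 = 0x19f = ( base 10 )415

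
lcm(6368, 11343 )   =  362976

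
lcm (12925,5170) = 25850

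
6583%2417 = 1749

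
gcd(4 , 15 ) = 1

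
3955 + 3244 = 7199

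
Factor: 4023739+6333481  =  10357220 = 2^2 * 5^1 * 517861^1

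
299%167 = 132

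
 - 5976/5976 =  - 1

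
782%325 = 132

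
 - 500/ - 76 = 125/19 = 6.58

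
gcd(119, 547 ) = 1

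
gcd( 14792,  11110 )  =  2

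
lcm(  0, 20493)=0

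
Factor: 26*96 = 2496 = 2^6*3^1*13^1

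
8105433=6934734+1170699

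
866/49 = 866/49 = 17.67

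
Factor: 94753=19^1 * 4987^1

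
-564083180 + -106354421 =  - 670437601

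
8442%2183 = 1893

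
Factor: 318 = 2^1*3^1*53^1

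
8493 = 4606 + 3887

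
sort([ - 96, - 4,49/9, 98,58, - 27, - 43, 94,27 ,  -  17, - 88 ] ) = [ - 96, - 88 ,  -  43, - 27, - 17, - 4,49/9, 27,58, 94,  98]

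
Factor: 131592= 2^3*3^1 * 5483^1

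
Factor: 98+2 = 2^2*5^2=100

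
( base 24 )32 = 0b1001010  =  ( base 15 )4E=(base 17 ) 46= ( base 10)74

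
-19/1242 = -1 + 1223/1242 = -0.02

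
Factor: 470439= 3^2*167^1*313^1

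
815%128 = 47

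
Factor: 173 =173^1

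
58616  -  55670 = 2946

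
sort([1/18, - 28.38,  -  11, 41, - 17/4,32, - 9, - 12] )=[ - 28.38,-12, - 11, -9, - 17/4, 1/18, 32, 41]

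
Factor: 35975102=2^1*509^1*35339^1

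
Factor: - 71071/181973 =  - 7^1 * 13^1*233^( - 1 ) = - 91/233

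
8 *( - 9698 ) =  - 77584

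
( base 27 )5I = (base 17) 90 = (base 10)153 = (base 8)231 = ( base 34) 4H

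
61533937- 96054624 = - 34520687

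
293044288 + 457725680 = 750769968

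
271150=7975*34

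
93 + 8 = 101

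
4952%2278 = 396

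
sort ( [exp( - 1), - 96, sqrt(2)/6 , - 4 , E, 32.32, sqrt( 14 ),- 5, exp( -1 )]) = [  -  96,-5,-4, sqrt( 2 ) /6,exp( - 1 ), exp(  -  1), E,sqrt( 14), 32.32]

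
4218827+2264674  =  6483501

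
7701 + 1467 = 9168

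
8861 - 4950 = 3911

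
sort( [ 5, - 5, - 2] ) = [ - 5 ,  -  2, 5]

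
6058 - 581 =5477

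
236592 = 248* 954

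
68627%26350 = 15927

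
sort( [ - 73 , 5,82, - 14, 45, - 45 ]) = [ - 73, - 45,-14,5, 45, 82] 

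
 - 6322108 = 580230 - 6902338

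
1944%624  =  72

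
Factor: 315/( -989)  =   - 3^2*5^1*7^1*23^( - 1)*43^( - 1)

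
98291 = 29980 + 68311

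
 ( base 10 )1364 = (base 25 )24e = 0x554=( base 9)1775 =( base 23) 2D7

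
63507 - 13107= 50400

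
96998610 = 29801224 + 67197386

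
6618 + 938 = 7556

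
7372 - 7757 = - 385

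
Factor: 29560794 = 2^1*3^1 * 31^1*103^1*1543^1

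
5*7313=36565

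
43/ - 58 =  - 1 + 15/58= - 0.74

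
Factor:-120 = - 2^3 * 3^1*5^1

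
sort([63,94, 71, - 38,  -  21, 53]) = [ - 38,- 21, 53,  63,71, 94 ] 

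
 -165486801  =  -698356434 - -532869633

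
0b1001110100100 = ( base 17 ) 106D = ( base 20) cb8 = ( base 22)A8C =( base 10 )5028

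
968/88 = 11 = 11.00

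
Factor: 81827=47^1*1741^1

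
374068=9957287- 9583219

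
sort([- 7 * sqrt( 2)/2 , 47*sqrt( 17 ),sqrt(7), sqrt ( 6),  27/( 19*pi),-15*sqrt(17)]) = [-15*sqrt (17) , - 7*sqrt (2)/2,27/(19*pi) , sqrt(6),sqrt( 7 ),47*sqrt(17)]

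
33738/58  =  16869/29 = 581.69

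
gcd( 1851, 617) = 617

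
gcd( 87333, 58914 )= 3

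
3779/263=3779/263 = 14.37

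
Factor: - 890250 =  - 2^1 * 3^1*5^3* 1187^1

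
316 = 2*158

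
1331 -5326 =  - 3995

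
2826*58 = 163908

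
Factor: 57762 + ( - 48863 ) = 11^1*809^1 = 8899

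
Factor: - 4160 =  - 2^6*5^1*13^1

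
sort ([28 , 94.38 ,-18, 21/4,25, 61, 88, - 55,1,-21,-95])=[ - 95, - 55,-21,-18,1, 21/4,25, 28  ,  61, 88, 94.38]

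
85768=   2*42884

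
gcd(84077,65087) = 1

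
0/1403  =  0=0.00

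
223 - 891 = -668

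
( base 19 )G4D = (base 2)1011011101001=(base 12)3489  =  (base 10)5865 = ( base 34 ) 52h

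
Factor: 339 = 3^1*113^1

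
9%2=1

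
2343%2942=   2343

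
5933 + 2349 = 8282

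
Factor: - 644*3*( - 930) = 1796760 = 2^3*3^2*5^1*7^1 *23^1 * 31^1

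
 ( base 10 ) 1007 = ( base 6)4355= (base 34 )tl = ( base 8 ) 1757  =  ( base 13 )5c6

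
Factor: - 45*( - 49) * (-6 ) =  - 13230 = - 2^1*3^3*5^1*7^2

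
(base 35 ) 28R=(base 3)10210010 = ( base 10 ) 2757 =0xAC5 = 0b101011000101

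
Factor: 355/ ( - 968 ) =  - 2^ ( - 3)*5^1 *11^( - 2 ) * 71^1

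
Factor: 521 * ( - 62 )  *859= - 2^1 * 31^1*521^1*859^1 = -27747418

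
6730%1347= 1342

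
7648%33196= 7648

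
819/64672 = 819/64672 = 0.01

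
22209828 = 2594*8562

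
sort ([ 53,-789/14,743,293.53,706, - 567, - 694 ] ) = [ - 694, - 567,-789/14,53, 293.53, 706, 743]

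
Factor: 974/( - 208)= - 487/104  =  -  2^( - 3 )*13^( - 1 )*487^1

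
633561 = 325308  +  308253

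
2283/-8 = -286 + 5/8  =  - 285.38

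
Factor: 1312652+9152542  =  10465194=2^1*3^1*251^1*6949^1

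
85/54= 85/54 = 1.57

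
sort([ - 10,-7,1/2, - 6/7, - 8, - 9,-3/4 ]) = [ - 10,-9,-8, - 7,-6/7, -3/4,1/2 ] 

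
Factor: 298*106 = 2^2  *53^1*149^1  =  31588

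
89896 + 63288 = 153184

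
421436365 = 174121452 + 247314913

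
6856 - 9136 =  - 2280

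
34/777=34/777= 0.04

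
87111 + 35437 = 122548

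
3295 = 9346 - 6051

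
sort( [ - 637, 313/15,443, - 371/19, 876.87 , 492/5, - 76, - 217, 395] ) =[ - 637, - 217, - 76, - 371/19, 313/15 , 492/5,395  ,  443, 876.87]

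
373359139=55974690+317384449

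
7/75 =7/75 = 0.09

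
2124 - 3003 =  - 879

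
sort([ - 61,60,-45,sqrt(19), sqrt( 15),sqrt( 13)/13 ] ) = [ - 61, -45,sqrt ( 13)/13, sqrt( 15),sqrt( 19), 60 ] 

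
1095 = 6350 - 5255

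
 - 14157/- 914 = 14157/914= 15.49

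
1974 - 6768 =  - 4794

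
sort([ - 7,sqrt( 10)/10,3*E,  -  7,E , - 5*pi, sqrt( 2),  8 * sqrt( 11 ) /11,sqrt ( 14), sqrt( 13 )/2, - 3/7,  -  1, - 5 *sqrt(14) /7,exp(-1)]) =[ - 5*pi, - 7, - 7,  -  5*sqrt(14 ) /7, - 1 , - 3/7, sqrt( 10)/10, exp( - 1 ), sqrt( 2 ),sqrt(13)/2, 8* sqrt( 11 ) /11, E, sqrt( 14 ), 3*E ]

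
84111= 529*159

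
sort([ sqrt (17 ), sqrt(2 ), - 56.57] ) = [ - 56.57, sqrt(2), sqrt( 17 )]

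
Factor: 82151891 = 31^1*2650061^1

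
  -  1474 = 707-2181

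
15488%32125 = 15488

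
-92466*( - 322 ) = 29774052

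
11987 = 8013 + 3974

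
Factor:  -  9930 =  - 2^1*3^1*5^1* 331^1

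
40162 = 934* 43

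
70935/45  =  1576  +  1/3 = 1576.33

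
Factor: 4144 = 2^4*7^1*37^1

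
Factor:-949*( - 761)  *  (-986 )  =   - 2^1*13^1*17^1*29^1*73^1*761^1  =  - 712078354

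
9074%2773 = 755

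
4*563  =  2252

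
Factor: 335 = 5^1*67^1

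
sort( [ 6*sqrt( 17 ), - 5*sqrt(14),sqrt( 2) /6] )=[- 5*sqrt(14),sqrt( 2) /6,6*sqrt(17)]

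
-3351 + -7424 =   -  10775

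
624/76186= 312/38093 = 0.01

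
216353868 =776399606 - 560045738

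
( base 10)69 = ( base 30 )29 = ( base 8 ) 105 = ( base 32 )25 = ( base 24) 2L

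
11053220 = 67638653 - 56585433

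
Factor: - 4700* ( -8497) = 39935900 = 2^2 * 5^2 * 29^1 *47^1*293^1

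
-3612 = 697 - 4309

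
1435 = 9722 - 8287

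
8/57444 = 2/14361 = 0.00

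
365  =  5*73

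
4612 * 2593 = 11958916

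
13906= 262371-248465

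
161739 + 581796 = 743535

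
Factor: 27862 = 2^1 *13931^1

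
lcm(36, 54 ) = 108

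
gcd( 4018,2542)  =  82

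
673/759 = 673/759 = 0.89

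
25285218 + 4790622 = 30075840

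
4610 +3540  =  8150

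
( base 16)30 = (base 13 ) 39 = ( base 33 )1f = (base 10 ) 48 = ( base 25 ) 1N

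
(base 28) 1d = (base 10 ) 41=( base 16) 29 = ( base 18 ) 25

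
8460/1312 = 6+147/328 = 6.45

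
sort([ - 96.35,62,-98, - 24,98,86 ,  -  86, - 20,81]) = [- 98, - 96.35, - 86,-24, - 20, 62,81, 86,98] 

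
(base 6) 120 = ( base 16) 30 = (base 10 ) 48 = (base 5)143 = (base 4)300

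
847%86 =73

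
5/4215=1/843=0.00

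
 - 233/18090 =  - 233/18090=- 0.01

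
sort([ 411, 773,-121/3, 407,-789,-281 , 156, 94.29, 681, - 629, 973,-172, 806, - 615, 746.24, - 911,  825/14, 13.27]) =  [ -911,  -  789, - 629,  -  615,-281, -172, - 121/3, 13.27,  825/14, 94.29,156, 407,  411, 681, 746.24,773,806,973 ]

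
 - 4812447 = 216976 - 5029423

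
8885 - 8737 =148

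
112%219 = 112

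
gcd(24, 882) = 6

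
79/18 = 79/18 = 4.39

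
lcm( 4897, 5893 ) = 347687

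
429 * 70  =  30030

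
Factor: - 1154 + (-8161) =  - 9315= - 3^4*5^1*23^1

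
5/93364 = 5/93364=0.00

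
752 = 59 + 693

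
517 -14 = 503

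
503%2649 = 503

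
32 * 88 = 2816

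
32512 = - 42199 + 74711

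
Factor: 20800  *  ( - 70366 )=-2^7*5^2 * 13^1*151^1 * 233^1 = - 1463612800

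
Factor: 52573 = 19^1* 2767^1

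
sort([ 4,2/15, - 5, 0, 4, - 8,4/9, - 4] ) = [ - 8, - 5, - 4,0,  2/15 , 4/9,4 , 4] 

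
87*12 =1044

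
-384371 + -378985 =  - 763356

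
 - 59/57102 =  - 1+ 57043/57102 = - 0.00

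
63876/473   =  63876/473 = 135.04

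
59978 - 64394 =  - 4416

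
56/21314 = 28/10657 = 0.00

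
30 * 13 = 390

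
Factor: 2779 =7^1*397^1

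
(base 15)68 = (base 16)62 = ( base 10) 98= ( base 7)200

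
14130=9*1570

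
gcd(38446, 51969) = 1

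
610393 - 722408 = -112015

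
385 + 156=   541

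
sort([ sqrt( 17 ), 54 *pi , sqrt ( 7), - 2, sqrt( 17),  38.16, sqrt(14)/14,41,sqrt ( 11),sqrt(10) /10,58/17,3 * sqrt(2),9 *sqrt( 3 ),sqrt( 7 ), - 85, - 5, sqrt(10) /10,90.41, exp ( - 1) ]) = [-85, - 5, - 2,sqrt( 14 ) /14, sqrt(10 )/10,sqrt(10)/10 , exp( -1 ),sqrt( 7),sqrt ( 7 ) , sqrt( 11 ),58/17,sqrt(17), sqrt( 17), 3*sqrt (2 ),9 *sqrt(3 ), 38.16,  41 , 90.41,54*pi]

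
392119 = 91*4309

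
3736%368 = 56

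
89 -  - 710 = 799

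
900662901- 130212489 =770450412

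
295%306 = 295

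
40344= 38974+1370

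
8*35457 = 283656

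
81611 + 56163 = 137774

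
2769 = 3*923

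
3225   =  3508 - 283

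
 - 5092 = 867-5959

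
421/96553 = 421/96553= 0.00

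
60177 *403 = 24251331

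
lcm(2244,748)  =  2244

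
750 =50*15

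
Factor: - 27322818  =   - 2^1*3^1*1259^1*3617^1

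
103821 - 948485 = -844664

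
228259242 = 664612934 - 436353692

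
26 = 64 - 38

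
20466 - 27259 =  - 6793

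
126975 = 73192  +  53783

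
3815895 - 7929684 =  - 4113789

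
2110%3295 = 2110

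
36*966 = 34776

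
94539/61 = 94539/61= 1549.82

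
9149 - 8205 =944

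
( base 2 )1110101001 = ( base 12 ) 661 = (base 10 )937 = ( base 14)4AD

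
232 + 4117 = 4349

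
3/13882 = 3/13882 = 0.00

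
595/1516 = 595/1516 = 0.39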